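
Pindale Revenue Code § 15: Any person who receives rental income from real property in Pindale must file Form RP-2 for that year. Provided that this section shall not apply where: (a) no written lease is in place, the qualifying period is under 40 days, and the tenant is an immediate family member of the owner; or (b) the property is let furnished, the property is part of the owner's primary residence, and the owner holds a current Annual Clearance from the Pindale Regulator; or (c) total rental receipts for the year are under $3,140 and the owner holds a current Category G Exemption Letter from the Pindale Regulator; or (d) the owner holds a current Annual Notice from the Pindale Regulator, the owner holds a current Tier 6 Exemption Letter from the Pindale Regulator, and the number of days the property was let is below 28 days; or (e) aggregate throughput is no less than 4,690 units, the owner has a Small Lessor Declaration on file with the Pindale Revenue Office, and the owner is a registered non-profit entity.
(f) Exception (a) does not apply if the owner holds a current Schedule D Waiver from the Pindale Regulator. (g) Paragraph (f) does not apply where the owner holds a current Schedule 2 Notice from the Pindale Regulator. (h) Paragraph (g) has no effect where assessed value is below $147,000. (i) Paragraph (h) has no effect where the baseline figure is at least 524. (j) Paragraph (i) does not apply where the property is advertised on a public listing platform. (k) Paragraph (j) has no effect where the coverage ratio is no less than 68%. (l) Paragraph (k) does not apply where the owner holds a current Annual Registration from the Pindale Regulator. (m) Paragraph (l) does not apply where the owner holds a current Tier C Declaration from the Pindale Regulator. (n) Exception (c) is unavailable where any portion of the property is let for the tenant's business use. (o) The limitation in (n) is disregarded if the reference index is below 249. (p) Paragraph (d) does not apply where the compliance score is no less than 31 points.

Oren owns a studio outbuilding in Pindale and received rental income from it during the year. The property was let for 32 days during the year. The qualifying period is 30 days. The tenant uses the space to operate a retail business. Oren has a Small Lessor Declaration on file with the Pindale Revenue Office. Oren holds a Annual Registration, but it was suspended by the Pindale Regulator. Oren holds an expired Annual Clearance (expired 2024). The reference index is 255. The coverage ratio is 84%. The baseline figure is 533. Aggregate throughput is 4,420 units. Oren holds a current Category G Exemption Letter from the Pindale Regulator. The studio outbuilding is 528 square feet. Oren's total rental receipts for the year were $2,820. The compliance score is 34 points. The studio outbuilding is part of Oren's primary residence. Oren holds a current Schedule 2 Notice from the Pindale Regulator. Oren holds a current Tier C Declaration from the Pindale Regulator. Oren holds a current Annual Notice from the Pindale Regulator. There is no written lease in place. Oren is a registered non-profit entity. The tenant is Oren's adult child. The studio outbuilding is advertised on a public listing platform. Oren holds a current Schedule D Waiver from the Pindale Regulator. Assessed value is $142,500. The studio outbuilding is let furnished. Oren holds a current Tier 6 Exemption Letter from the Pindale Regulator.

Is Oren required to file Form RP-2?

All of (a)'s requirements are met (there is no written lease; the qualifying period is 30 days, under the 40 days limit; the tenant is an immediate family member). Considering the limiting provisions: (f) would limit (a) — a current Schedule D Waiver is held — but (g) sets (f) aside: (g) operates against (f): a current Schedule 2 Notice is held. (h) would limit (g) — assessed value is $142,500, below the $147,000 limit — but (i) sets (h) aside: (i) is triggered — the baseline figure is 533, meeting the 524 threshold. (j) is engaged (the property is publicly advertised), but yields to (k): (k) is triggered — the coverage ratio is 84%, meeting the 68% threshold. (l) does not operate here (no current Annual Registration is held), so (k) stands. So (a) applies.
Exception (b) requires that the owner holds a current Annual Clearance from the Pindale Regulator; but the Annual Clearance is not current, so (b) is unavailable.
Exception (c) is satisfied on its face — total rental receipts for the year are $2,820, under the $3,140 limit; a current Category G Exemption Letter is held. However, paragraphs (n)–(o) must be considered: (n) is triggered — the space is let for business use. (o), which would lift (n), is inapplicable — the reference index is 255, not below 249. (c) is therefore removed.
Exception (d) requires that the number of days the property was let is below 28 days; but the number of days the property was let is 32 days, not below 28 days, so (d) is unavailable.
Exception (e) does not apply: aggregate throughput is 4,420 units, short of 4,690 units.

No — exception (a) applies; Oren is not required to file Form RP-2.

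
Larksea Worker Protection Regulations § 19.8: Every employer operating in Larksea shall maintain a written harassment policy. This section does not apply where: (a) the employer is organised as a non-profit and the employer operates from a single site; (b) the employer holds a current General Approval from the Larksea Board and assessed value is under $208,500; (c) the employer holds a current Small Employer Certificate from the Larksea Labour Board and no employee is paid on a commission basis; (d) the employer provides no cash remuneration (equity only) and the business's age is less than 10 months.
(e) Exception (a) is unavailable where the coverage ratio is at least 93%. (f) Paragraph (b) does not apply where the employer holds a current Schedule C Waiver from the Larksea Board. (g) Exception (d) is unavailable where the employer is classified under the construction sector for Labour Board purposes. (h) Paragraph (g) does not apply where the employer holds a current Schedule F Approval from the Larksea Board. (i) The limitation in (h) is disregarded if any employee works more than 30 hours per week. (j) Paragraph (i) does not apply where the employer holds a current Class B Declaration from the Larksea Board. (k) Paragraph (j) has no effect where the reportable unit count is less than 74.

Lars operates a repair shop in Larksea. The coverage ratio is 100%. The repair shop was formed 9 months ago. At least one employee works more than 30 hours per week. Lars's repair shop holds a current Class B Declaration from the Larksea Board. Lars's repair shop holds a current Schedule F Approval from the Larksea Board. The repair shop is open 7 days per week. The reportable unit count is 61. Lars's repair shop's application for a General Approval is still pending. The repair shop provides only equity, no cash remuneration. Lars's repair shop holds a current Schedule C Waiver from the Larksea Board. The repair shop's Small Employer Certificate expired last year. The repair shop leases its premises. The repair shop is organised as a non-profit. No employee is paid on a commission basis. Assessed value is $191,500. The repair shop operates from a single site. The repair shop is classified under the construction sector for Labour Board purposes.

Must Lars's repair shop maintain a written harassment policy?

Exception (a): the employer is a non-profit; the employer operates from a single site — every condition holds. But: (e) operates against (a): the coverage ratio is 100%, meeting the 93% threshold. So (a) is unavailable.
Exception (b) does not apply: the General Approval is not current.
Exception (c) fails — the Small Employer Certificate has expired.
Exception (d)'s conditions are all satisfied: remuneration is equity-only; the business's age is 9 months, less than the 10 months limit. However, paragraphs (g)–(k) must be considered: (g) is triggered — the repair shop is classified under the construction sector. (h) is engaged (a current Schedule F Approval is held), but is displaced by (i): (i) operates against (h): at least one employee exceeds 30 hours/week. (j) is triggered (a current Class B Declaration is held), but is set aside by (k): (k) is engaged — the reportable unit count is 61, less than the 74 limit. Exception (d) does not apply.
No exception displaces § 19.8.

Yes — Lars's repair shop must maintain a written harassment policy.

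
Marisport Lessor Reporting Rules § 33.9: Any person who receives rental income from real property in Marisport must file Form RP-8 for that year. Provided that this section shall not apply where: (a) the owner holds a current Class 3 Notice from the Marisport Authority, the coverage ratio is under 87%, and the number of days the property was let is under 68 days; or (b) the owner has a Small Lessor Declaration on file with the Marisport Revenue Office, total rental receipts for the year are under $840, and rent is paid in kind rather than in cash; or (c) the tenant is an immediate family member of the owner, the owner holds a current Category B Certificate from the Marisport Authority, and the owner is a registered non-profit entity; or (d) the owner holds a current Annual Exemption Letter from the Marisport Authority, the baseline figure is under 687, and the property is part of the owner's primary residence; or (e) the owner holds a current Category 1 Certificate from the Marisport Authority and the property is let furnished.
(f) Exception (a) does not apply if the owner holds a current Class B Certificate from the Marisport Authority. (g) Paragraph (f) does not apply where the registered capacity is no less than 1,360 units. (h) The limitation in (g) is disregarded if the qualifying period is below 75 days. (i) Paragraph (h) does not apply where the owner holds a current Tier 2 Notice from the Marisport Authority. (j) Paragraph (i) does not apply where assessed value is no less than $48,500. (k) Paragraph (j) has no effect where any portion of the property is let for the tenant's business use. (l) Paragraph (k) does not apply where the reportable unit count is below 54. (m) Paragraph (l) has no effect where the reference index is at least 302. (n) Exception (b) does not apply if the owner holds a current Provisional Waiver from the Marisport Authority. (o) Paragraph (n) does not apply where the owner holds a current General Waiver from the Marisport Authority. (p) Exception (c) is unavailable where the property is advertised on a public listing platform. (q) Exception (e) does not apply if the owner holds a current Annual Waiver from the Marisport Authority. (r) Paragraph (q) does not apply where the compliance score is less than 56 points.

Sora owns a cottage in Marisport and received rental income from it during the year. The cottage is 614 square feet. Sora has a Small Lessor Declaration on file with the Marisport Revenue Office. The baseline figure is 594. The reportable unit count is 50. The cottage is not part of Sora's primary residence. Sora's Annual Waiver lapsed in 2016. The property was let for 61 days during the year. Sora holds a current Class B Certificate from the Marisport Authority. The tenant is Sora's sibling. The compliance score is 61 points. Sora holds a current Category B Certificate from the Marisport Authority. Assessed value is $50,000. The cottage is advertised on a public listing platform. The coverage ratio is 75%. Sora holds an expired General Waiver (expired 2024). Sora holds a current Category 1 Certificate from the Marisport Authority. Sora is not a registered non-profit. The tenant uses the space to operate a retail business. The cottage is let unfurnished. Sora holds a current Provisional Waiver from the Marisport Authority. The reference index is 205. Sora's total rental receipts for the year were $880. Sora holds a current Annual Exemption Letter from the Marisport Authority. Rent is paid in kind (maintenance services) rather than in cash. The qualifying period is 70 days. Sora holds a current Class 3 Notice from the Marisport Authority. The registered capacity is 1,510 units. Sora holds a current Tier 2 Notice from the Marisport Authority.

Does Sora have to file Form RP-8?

Yes — Sora must file Form RP-8.

Exception (a) is satisfied on its face — a current Class 3 Notice is held; the coverage ratio is 75%, under the 87% limit; the number of days the property was let is 61 days, under the 68 days limit. But applying paragraphs (f)–(m): (f) operates against (a): a current Class B Certificate is held. (g) is triggered (the registered capacity is 1,510 units, meeting the 1,360 units threshold), but is set aside by (h): (h) is engaged — the qualifying period is 70 days, below the 75 days limit. (i) would limit (h) — a current Tier 2 Notice is held — but (j) sets (i) aside: (j) is triggered — assessed value is $50,000, meeting the $48,500 threshold. (k) would limit (j) — the space is let for business use — but (l) sets (k) aside: (l) applies — the reportable unit count is 50, below the 54 limit. (m), which would lift (l), is not engaged — the reference index is 205, short of 302. (a) is therefore removed.
Exception (b) requires that total rental receipts for the year are under $840; but total rental receipts for the year are $880, not under $840, so (b) is unavailable.
Exception (c) fails — Sora is not a registered non-profit.
Exception (d) fails — the cottage is not part of the primary residence.
Exception (e) fails — the property is let unfurnished.
Every exception is unavailable, so the rule governs.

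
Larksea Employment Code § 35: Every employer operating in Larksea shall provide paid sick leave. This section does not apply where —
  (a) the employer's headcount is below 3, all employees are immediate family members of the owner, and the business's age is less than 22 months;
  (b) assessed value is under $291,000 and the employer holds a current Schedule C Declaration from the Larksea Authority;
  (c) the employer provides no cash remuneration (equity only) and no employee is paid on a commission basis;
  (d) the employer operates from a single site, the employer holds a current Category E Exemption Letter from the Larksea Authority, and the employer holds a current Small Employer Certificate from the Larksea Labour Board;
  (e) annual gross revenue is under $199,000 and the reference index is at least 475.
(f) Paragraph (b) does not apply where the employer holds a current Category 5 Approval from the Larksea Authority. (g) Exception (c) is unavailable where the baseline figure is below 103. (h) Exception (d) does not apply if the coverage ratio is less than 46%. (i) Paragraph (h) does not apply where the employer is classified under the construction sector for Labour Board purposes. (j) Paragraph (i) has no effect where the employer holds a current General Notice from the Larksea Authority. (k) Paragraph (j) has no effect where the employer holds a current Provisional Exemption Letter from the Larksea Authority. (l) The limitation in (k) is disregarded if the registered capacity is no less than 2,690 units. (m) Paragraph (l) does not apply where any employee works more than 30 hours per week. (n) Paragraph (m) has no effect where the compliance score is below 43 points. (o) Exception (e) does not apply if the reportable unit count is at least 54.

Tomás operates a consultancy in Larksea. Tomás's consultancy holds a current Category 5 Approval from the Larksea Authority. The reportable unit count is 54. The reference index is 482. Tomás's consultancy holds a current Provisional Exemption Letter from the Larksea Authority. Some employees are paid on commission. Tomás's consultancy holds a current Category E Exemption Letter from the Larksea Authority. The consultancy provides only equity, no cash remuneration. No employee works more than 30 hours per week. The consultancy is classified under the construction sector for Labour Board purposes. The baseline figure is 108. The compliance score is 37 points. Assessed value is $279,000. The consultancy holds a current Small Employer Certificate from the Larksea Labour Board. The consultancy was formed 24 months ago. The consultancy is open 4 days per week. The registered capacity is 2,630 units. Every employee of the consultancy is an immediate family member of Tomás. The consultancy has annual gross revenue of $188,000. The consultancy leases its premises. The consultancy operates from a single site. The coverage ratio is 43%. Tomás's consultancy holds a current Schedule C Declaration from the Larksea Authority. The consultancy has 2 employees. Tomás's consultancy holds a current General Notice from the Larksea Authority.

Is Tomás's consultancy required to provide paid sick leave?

No — exception (d) applies; Tomás's consultancy is not required to provide paid sick leave.

Exception (a) does not apply: the business's age is 24 months, not less than 22 months.
All of (b)'s requirements are met (assessed value is $279,000, under the $291,000 limit; a current Schedule C Declaration is held). However, paragraph (f) must be considered: (f) applies — a current Category 5 Approval is held. Exception (b) does not apply.
Exception (c) fails — some employees are paid on commission.
Exception (d) is satisfied on its face — the employer operates from a single site; a current Category E Exemption Letter is held; a current Small Employer Certificate is held. Under paragraphs (h)–(n): (h) would limit (d) — the coverage ratio is 43%, less than the 46% limit — but (i) sets (h) aside: (i) is engaged — the consultancy is classified under the construction sector. (j) would limit (i) — a current General Notice is held — but (k) sets (j) aside: (k) is engaged — a current Provisional Exemption Letter is held. (l) is not triggered (the registered capacity is 2,630 units, short of 2,690 units), so (k) stands. So (d) applies.
Exception (e) is satisfied on its face — annual gross revenue is $188,000, under the $199,000 limit; the reference index is 482, meeting the 475 threshold. Turning to paragraph (o): (o) is engaged — the reportable unit count is 54, meeting the 54 threshold. So (e) is unavailable.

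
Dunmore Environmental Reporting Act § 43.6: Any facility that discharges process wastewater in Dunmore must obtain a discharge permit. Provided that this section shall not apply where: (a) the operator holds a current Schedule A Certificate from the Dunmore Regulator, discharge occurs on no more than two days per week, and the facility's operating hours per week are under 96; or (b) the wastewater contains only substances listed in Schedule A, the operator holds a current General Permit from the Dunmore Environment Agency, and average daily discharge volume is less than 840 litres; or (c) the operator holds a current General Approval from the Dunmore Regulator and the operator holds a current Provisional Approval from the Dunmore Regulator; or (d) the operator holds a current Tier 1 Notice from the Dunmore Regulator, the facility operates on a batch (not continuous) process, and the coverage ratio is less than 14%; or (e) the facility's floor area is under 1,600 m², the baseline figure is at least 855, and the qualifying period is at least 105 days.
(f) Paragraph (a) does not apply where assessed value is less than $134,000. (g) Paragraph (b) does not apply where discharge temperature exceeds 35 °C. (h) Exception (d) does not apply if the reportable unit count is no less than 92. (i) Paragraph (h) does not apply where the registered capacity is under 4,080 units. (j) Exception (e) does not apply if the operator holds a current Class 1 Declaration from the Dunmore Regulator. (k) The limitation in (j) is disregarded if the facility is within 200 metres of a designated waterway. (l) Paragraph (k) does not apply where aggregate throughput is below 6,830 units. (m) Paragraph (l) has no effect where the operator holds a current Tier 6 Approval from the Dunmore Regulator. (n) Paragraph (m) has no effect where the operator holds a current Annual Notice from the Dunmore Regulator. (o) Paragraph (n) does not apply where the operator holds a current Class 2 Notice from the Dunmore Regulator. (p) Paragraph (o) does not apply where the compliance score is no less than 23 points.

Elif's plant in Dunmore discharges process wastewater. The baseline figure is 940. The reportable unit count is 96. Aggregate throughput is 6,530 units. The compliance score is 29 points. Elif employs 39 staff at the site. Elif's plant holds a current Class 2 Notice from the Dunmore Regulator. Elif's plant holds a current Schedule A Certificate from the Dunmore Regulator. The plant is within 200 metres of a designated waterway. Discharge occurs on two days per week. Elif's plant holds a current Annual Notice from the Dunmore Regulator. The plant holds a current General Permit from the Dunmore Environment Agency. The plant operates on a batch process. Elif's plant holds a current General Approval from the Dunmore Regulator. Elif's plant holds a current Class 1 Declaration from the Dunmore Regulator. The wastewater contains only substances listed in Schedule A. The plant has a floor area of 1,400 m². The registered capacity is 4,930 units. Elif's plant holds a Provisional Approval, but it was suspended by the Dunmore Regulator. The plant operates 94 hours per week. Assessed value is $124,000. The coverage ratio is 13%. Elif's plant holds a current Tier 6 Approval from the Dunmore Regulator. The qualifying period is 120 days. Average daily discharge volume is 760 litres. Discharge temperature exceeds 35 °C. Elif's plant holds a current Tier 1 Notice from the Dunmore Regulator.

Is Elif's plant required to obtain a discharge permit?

All of (a)'s requirements are met (a current Schedule A Certificate is held; discharge occurs on no more than two days per week; the facility's operating hours per week are 94, under the 96 limit). But applying paragraph (f): (f) applies — assessed value is $124,000, less than the $134,000 limit. So (a) is unavailable.
Exception (b)'s conditions are all satisfied: the wastewater is Schedule-A-only; a current General Permit is held; average daily discharge volume is 760 litres, less than the 840 litres limit. But: (g) operates against (b): discharge temperature exceeds 35 °C. (b) is therefore removed.
Exception (c) fails — the Provisional Approval is not current.
Exception (d): a current Tier 1 Notice is held; the facility operates on a batch process; the coverage ratio is 13%, less than the 14% limit — every condition holds. Turning to paragraphs (h)–(i): (h) operates against (d): the reportable unit count is 96, meeting the 92 threshold. (i), which would lift (h), does not operate here — the registered capacity is 4,930 units, not under 4,080 units. So (d) is unavailable.
Exception (e)'s conditions are all satisfied: the facility's floor area is 1,400 m², under the 1,600 m² limit; the baseline figure is 940, meeting the 855 threshold; the qualifying period is 120 days, meeting the 105 days threshold. However, paragraphs (j)–(p) must be considered: (j) operates against (e): a current Class 1 Declaration is held. (k) applies (the plant is within 200 m of a designated waterway), but is displaced by (l): (l) operates — aggregate throughput is 6,530 units, below the 6,830 units limit. (m) would limit (l) — a current Tier 6 Approval is held — but (n) sets (m) aside: (n) operates against (m): a current Annual Notice is held. (o) would limit (n) — a current Class 2 Notice is held — but (p) sets (o) aside: (p) operates — the compliance score is 29 points, meeting the 23 points threshold. Exception (e) does not apply.
No exception displaces § 43.6.

Yes — Elif's plant must obtain a discharge permit.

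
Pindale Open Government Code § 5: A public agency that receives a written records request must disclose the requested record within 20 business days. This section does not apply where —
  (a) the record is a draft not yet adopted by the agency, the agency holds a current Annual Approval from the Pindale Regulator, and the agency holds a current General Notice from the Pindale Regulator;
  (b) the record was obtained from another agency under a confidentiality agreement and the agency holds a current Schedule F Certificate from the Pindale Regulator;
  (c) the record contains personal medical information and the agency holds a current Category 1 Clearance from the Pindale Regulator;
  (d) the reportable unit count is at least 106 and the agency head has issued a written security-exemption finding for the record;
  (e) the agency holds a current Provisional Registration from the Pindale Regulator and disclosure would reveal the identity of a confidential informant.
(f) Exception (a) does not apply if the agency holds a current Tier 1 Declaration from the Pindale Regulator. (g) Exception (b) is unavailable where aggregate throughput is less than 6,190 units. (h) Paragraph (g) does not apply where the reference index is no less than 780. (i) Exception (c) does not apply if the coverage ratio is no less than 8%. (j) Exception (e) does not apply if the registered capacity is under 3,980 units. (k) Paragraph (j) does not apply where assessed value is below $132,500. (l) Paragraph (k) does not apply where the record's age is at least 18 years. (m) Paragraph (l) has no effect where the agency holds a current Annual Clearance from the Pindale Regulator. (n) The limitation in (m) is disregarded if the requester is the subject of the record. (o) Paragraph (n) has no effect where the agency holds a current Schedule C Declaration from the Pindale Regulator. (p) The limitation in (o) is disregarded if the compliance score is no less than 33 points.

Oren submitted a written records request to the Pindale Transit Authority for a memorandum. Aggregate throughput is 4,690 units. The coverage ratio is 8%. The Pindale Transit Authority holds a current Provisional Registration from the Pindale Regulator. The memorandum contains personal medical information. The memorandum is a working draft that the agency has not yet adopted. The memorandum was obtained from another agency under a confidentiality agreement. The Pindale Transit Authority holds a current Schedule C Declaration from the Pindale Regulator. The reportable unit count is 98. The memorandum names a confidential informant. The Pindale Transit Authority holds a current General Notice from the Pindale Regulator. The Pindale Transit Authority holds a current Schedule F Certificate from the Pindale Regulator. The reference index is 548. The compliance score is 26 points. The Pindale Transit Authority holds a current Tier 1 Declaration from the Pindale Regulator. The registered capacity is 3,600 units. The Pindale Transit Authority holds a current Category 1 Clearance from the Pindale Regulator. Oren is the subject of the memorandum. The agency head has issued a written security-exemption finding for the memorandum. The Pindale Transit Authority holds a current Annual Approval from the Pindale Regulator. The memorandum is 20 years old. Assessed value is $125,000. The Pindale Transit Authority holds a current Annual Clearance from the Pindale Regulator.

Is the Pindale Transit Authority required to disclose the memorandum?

No — exception (e) applies; the Pindale Transit Authority is not required to disclose the memorandum.

Exception (a) is satisfied on its face — the memorandum is an unadopted draft; a current Annual Approval is held; a current General Notice is held. But: (f) operates against (a): a current Tier 1 Declaration is held. So (a) is unavailable.
Exception (b) is satisfied on its face — the memorandum was obtained under a confidentiality agreement; a current Schedule F Certificate is held. But: (g) operates against (b): aggregate throughput is 4,690 units, less than the 6,190 units limit. (h) is not triggered (the reference index is 548, short of 780), so (g) stands. (b) is therefore removed.
Exception (c) is satisfied on its face — the memorandum contains personal medical information; a current Category 1 Clearance is held. Turning to paragraph (i): (i) operates against (c): the coverage ratio is 8%, meeting the 8% threshold. Exception (c) does not apply.
Exception (d) does not apply: the reportable unit count is 98, short of 106.
Exception (e): a current Provisional Registration is held; the memorandum names a confidential informant — every condition holds. Applying paragraphs (j)–(p): (j) operates (the registered capacity is 3,600 units, under the 3,980 units limit), but is overridden by (k): (k) operates against (j): assessed value is $125,000, below the $132,500 limit. (l) is triggered (the record's age is 20 years, meeting the 18 years threshold), but is set aside by (m): (m) operates — a current Annual Clearance is held. (n) would limit (m) — Oren is the subject of the memorandum — but (o) sets (n) aside: (o) is triggered — a current Schedule C Declaration is held. (p) is not triggered (the compliance score is 26 points, short of 33 points), so (o) stands. Exception (e) stands.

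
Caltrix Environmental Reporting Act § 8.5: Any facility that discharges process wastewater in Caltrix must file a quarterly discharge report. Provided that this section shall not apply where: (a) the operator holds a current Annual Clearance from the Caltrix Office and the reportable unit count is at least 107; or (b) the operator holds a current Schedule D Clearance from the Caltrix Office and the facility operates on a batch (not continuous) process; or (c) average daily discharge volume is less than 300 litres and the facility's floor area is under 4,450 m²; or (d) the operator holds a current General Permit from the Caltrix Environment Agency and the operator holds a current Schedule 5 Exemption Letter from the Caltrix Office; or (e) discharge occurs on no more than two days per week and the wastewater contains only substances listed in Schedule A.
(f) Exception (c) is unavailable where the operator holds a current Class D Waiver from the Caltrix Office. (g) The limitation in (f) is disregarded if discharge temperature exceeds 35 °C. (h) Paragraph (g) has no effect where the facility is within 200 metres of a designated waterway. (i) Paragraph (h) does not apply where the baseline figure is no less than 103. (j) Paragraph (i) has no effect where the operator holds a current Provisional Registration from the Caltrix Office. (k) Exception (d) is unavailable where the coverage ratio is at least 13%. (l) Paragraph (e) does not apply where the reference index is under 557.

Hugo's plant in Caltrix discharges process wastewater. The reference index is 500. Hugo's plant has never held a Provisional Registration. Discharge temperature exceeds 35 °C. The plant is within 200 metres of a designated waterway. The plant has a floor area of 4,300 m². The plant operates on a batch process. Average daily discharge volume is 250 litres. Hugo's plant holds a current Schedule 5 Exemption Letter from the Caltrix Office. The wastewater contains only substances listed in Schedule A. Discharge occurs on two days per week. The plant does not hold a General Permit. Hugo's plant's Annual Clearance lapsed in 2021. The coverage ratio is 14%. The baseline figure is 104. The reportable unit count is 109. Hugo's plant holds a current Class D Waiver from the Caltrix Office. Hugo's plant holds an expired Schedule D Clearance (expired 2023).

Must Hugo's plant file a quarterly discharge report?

No — exception (c) applies; Hugo's plant is not required to file a quarterly discharge report.

Exception (a) fails — no current Annual Clearance is held.
Exception (b) does not apply: there is no Schedule D Clearance in force.
Exception (c) is satisfied on its face — average daily discharge volume is 250 litres, less than the 300 litres limit; the facility's floor area is 4,300 m², under the 4,450 m² limit. Considering the limiting provisions: (f) is triggered (a current Class D Waiver is held), but is set aside by (g): (g) operates against (f): discharge temperature exceeds 35 °C. (h) is engaged (the plant is within 200 m of a designated waterway), but is itself disapplied by (i): (i) operates — the baseline figure is 104, meeting the 103 threshold. (j), which would lift (i), is inapplicable — there is no Provisional Registration in force. (c) remains available.
Exception (d) does not apply: no General Permit is held.
All of (e)'s requirements are met (discharge occurs on no more than two days per week; the wastewater is Schedule-A-only). But: (l) operates against (e): the reference index is 500, under the 557 limit. Exception (e) does not apply.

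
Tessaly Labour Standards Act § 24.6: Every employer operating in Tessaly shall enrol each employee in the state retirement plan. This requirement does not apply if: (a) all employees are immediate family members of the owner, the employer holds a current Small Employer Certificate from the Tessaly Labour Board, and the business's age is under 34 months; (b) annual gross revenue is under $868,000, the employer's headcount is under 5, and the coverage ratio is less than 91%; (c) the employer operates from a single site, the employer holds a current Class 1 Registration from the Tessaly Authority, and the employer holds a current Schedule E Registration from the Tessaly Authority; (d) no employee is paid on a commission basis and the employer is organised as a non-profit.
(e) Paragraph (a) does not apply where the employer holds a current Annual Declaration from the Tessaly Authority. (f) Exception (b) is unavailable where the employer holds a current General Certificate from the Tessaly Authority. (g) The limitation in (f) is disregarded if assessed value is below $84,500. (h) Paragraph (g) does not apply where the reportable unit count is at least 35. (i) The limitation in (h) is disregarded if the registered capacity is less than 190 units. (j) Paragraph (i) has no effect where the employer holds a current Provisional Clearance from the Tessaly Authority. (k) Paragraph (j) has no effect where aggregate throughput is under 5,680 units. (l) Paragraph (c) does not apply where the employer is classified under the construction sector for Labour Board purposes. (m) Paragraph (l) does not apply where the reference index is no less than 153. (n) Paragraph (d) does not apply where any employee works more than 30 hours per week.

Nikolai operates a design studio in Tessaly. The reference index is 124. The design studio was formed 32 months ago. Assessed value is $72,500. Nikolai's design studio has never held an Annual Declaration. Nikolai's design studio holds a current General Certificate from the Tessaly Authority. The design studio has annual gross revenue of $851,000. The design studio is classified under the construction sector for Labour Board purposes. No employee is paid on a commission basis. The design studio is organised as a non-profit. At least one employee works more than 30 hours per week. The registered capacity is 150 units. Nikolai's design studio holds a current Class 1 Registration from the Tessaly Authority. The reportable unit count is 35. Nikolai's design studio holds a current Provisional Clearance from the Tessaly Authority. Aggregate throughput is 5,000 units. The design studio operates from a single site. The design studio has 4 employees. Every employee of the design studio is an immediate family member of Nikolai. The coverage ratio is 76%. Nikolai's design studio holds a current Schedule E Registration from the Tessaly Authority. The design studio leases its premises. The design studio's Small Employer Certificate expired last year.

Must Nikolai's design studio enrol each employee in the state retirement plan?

Exception (a) does not apply: the Small Employer Certificate has expired.
All of (b)'s requirements are met (annual gross revenue is $851,000, under the $868,000 limit; the employer's headcount is 4, under the 5 limit; the coverage ratio is 76%, less than the 91% limit). Considering the limiting provisions: (f) is engaged (a current General Certificate is held), but is overridden by (g): (g) operates against (f): assessed value is $72,500, below the $84,500 limit. (h) would limit (g) — the reportable unit count is 35, meeting the 35 threshold — but (i) sets (h) aside: (i) operates against (h): the registered capacity is 150 units, less than the 190 units limit. (j) is triggered (a current Provisional Clearance is held), but yields to (k): (k) operates — aggregate throughput is 5,000 units, under the 5,680 units limit. Exception (b) stands.
Exception (c): the employer operates from a single site; a current Class 1 Registration is held; a current Schedule E Registration is held — every condition holds. Turning to paragraphs (l)–(m): (l) is engaged — the design studio is classified under the construction sector. (m), which would lift (l), does not operate here — the reference index is 124, short of 153. (c) is therefore removed.
Exception (d): no employee is paid on commission; the employer is a non-profit — every condition holds. However, paragraph (n) must be considered: (n) is triggered — at least one employee exceeds 30 hours/week. Exception (d) does not apply.

No — exception (b) applies; Nikolai's design studio is not required to enrol each employee in the state retirement plan.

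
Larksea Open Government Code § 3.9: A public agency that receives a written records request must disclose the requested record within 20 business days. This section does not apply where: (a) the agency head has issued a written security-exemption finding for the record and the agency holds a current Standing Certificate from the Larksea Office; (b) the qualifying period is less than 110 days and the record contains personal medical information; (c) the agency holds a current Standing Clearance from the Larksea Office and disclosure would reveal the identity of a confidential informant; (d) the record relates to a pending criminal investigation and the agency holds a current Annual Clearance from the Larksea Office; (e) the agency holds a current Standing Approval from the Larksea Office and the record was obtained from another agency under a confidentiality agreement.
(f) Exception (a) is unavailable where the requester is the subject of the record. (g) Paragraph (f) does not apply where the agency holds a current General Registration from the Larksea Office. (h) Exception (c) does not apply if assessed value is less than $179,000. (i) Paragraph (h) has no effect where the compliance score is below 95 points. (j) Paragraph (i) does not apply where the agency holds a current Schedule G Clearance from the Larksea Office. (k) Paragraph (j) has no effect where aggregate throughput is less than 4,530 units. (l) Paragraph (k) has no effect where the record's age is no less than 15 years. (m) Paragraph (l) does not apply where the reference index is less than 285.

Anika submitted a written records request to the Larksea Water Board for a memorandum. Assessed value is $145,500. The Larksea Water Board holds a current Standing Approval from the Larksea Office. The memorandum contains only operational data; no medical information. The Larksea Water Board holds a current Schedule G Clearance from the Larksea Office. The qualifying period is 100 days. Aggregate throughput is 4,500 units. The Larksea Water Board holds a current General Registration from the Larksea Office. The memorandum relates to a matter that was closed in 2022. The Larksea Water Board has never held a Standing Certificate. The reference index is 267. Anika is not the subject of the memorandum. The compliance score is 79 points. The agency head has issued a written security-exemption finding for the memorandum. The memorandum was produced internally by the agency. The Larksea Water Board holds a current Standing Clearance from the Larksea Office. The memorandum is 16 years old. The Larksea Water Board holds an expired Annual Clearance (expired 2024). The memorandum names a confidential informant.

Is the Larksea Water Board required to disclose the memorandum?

Exception (a) requires that the agency holds a current Standing Certificate from the Larksea Office; but there is no Standing Certificate in force, so (a) is unavailable.
Exception (b) does not apply: the memorandum contains only operational data.
Exception (c) is satisfied on its face — a current Standing Clearance is held; the memorandum names a confidential informant. Under paragraphs (h)–(m): (h) would limit (c) — assessed value is $145,500, less than the $179,000 limit — but (i) sets (h) aside: (i) operates against (h): the compliance score is 79 points, below the 95 points limit. (j) is engaged (a current Schedule G Clearance is held), but is overridden by (k): (k) is triggered — aggregate throughput is 4,500 units, less than the 4,530 units limit. (l) would limit (k) — the record's age is 16 years, meeting the 15 years threshold — but (m) sets (l) aside: (m) applies — the reference index is 267, less than the 285 limit. (c) remains available.
Exception (d) fails — the memorandum relates to a closed matter.
Exception (e) does not apply: the memorandum was produced internally.

No — exception (c) applies; the Larksea Water Board is not required to disclose the memorandum.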